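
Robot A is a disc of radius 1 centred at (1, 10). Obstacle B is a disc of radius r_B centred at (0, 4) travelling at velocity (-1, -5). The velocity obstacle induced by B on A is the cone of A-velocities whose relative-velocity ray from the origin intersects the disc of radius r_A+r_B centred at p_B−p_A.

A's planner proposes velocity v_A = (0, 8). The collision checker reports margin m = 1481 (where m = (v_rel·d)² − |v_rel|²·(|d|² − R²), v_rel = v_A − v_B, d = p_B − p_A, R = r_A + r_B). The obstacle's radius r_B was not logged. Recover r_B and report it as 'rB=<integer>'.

m = 1481
d = (-1, -6);  v_rel = (1, 13),  |v_rel|² = 170
v_rel×d = (1)·(-6) − (13)·(-1) = 7
since m = R²·170 − 7²:  R² = (49 + 1481) / 170 = 9
R = √9 = 3  ⇒  r_B = 3 − 1 = 2

rB=2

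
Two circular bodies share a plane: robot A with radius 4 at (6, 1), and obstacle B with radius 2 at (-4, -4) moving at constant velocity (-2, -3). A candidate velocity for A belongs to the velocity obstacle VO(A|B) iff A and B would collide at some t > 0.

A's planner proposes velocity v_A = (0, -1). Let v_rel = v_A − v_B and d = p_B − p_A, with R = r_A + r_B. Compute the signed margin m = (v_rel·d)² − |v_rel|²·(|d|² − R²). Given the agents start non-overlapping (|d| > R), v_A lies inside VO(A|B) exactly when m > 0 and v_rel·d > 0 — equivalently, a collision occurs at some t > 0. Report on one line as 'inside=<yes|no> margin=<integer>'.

d = (-10, -5),  |d|² = 125;  R = 4+2 = 6,  c = 125−6² = 89
v_rel = (2, 2),  |v_rel|² = 8;  v_rel·d = (2)·(-10) + (2)·(-5) = -30
8·t² + 60·t + 89 = 0  ⇒  m = (-30)² − 8·89 = 188
m = 188 > 0,  v_rel·d = -30 < 0  ⇒  outside

inside=no margin=188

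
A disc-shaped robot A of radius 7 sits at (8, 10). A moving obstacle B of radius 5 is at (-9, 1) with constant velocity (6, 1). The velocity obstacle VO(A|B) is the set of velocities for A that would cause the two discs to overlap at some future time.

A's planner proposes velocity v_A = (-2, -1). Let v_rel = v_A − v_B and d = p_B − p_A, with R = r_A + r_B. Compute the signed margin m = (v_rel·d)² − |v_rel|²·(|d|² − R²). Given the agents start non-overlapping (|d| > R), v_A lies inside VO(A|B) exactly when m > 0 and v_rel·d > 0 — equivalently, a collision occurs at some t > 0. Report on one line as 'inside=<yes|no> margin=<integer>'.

d = (-17, -9),  |d|² = 370;  R = 7+5 = 12,  c = 370−12² = 226
v_rel = (-8, -2),  |v_rel|² = 68;  v_rel·d = (-8)·(-17) + (-2)·(-9) = 154
68·t² − 308·t + 226 = 0  ⇒  m = 154² − 68·226 = 8348
m = 8348 > 0,  v_rel·d = 154 > 0  ⇒  inside

inside=yes margin=8348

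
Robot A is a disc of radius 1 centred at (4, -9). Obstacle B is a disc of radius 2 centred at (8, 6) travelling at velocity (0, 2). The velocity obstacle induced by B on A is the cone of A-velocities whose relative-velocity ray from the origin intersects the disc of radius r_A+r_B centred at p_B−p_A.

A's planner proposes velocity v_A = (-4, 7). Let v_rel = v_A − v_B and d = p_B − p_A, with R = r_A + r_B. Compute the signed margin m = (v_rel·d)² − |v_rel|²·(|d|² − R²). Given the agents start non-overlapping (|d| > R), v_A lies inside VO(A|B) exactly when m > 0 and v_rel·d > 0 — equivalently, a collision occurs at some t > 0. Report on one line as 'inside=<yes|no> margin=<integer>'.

d = (4, 15),  |d|² = 241;  R = 1+2 = 3,  c = 241−3² = 232
v_rel = (-4, 5),  |v_rel|² = 41;  v_rel·d = (-4)·(4) + (5)·(15) = 59
41·t² − 118·t + 232 = 0  ⇒  m = 59² − 41·232 = -6031
m = -6031 < 0,  v_rel·d = 59 > 0  ⇒  outside

inside=no margin=-6031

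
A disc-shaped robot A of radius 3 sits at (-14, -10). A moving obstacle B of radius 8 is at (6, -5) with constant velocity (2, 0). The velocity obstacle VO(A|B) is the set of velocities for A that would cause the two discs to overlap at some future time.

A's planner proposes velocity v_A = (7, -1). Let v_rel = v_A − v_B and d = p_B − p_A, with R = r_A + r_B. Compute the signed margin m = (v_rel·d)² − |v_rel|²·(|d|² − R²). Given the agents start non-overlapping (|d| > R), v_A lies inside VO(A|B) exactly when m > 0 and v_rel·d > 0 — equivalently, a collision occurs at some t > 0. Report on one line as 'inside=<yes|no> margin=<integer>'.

d = (20, 5),  |d|² = 425;  R = 3+8 = 11,  c = 425−11² = 304
v_rel = (5, -1),  |v_rel|² = 26;  v_rel·d = (5)·(20) + (-1)·(5) = 95
26·t² − 190·t + 304 = 0  ⇒  m = 95² − 26·304 = 1121
m = 1121 > 0,  v_rel·d = 95 > 0  ⇒  inside

inside=yes margin=1121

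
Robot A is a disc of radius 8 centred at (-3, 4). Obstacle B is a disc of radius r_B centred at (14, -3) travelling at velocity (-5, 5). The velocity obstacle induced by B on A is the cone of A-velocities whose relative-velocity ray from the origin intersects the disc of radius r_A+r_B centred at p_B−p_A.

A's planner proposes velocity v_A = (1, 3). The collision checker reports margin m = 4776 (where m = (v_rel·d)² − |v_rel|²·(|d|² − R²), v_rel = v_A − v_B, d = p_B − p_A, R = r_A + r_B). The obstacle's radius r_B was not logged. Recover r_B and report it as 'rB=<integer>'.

m = 4776
d = (17, -7);  v_rel = (6, -2),  |v_rel|² = 40
v_rel×d = (6)·(-7) − (-2)·(17) = -8
since m = R²·40 − (-8)²:  R² = (64 + 4776) / 40 = 121
R = √121 = 11  ⇒  r_B = 11 − 8 = 3

rB=3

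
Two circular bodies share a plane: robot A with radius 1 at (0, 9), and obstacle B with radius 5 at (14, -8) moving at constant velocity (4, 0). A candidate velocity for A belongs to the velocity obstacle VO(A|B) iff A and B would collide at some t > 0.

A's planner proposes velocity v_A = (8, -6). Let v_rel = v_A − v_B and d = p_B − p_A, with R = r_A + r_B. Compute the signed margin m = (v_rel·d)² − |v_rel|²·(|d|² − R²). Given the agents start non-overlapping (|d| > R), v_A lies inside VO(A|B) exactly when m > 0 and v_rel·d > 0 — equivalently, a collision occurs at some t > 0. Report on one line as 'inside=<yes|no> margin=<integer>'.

d = (14, -17),  |d|² = 485;  R = 1+5 = 6,  c = 485−6² = 449
v_rel = (4, -6),  |v_rel|² = 52;  v_rel·d = (4)·(14) + (-6)·(-17) = 158
52·t² − 316·t + 449 = 0  ⇒  m = 158² − 52·449 = 1616
m = 1616 > 0,  v_rel·d = 158 > 0  ⇒  inside

inside=yes margin=1616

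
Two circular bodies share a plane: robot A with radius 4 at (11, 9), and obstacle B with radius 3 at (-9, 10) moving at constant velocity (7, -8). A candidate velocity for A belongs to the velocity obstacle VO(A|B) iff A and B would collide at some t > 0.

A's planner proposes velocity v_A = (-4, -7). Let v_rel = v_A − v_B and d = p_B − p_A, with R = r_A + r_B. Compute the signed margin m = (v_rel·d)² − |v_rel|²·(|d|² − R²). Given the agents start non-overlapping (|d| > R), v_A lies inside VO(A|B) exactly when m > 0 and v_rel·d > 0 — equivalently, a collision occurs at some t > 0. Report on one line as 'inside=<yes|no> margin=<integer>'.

d = (-20, 1),  |d|² = 401;  R = 4+3 = 7,  c = 401−7² = 352
v_rel = (-11, 1),  |v_rel|² = 122;  v_rel·d = (-11)·(-20) + (1)·(1) = 221
122·t² − 442·t + 352 = 0  ⇒  m = 221² − 122·352 = 5897
m = 5897 > 0,  v_rel·d = 221 > 0  ⇒  inside

inside=yes margin=5897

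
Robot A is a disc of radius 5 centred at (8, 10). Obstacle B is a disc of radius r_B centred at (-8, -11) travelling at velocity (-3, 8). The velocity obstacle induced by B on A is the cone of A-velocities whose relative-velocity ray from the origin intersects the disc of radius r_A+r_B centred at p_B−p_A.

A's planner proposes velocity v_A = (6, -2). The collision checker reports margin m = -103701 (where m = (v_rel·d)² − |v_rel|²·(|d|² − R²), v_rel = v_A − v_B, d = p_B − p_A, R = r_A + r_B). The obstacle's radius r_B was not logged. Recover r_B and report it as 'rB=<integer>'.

m = -103701
d = (-16, -21);  v_rel = (9, -10),  |v_rel|² = 181
v_rel×d = (9)·(-21) − (-10)·(-16) = -349
since m = R²·181 − (-349)²:  R² = (121801 + -103701) / 181 = 100
R = √100 = 10  ⇒  r_B = 10 − 5 = 5

rB=5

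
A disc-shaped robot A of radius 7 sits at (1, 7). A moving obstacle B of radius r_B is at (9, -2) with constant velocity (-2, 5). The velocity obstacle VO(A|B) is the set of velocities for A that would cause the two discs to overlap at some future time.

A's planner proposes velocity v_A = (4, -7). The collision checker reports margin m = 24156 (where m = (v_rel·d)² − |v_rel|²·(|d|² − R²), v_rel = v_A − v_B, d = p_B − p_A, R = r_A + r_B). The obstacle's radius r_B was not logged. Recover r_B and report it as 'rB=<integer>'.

m = 24156
d = (8, -9);  v_rel = (6, -12),  |v_rel|² = 180
v_rel×d = (6)·(-9) − (-12)·(8) = 42
since m = R²·180 − 42²:  R² = (1764 + 24156) / 180 = 144
R = √144 = 12  ⇒  r_B = 12 − 7 = 5

rB=5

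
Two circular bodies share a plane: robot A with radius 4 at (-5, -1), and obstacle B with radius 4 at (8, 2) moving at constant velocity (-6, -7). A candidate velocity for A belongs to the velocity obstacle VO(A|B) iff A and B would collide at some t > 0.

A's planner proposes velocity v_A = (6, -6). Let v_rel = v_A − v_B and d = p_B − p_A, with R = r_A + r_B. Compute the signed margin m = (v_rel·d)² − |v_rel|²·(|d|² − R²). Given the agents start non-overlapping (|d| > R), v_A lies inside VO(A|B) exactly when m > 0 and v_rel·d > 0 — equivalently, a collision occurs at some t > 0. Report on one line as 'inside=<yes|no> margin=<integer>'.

d = (13, 3),  |d|² = 178;  R = 4+4 = 8,  c = 178−8² = 114
v_rel = (12, 1),  |v_rel|² = 145;  v_rel·d = (12)·(13) + (1)·(3) = 159
145·t² − 318·t + 114 = 0  ⇒  m = 159² − 145·114 = 8751
m = 8751 > 0,  v_rel·d = 159 > 0  ⇒  inside

inside=yes margin=8751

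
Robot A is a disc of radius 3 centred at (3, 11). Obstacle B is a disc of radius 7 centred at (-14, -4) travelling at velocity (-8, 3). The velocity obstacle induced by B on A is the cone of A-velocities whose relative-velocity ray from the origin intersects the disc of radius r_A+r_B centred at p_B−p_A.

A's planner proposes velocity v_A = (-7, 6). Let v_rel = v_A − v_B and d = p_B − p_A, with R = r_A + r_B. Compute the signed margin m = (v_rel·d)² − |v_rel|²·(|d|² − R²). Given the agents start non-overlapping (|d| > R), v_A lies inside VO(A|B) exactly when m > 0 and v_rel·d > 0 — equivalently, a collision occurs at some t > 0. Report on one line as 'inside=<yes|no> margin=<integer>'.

d = (-17, -15),  |d|² = 514;  R = 3+7 = 10,  c = 514−10² = 414
v_rel = (1, 3),  |v_rel|² = 10;  v_rel·d = (1)·(-17) + (3)·(-15) = -62
10·t² + 124·t + 414 = 0  ⇒  m = (-62)² − 10·414 = -296
m = -296 < 0,  v_rel·d = -62 < 0  ⇒  outside

inside=no margin=-296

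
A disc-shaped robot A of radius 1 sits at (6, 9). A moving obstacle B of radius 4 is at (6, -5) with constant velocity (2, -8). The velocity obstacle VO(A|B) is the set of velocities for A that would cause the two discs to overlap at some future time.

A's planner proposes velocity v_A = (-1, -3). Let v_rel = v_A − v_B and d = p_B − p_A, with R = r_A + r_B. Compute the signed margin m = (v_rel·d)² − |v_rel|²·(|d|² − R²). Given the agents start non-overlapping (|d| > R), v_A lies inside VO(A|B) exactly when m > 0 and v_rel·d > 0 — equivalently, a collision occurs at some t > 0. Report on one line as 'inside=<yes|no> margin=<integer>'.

d = (0, -14),  |d|² = 196;  R = 1+4 = 5,  c = 196−5² = 171
v_rel = (-3, 5),  |v_rel|² = 34;  v_rel·d = (-3)·(0) + (5)·(-14) = -70
34·t² + 140·t + 171 = 0  ⇒  m = (-70)² − 34·171 = -914
m = -914 < 0,  v_rel·d = -70 < 0  ⇒  outside

inside=no margin=-914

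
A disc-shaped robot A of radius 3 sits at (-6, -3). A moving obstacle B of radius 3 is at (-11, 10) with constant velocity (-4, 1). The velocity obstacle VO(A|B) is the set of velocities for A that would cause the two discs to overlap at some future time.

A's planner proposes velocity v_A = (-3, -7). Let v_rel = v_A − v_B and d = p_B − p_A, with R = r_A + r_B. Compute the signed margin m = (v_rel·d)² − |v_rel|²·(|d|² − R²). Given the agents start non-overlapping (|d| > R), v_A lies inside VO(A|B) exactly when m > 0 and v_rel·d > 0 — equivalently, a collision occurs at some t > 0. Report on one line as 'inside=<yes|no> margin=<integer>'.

d = (-5, 13),  |d|² = 194;  R = 3+3 = 6,  c = 194−6² = 158
v_rel = (1, -8),  |v_rel|² = 65;  v_rel·d = (1)·(-5) + (-8)·(13) = -109
65·t² + 218·t + 158 = 0  ⇒  m = (-109)² − 65·158 = 1611
m = 1611 > 0,  v_rel·d = -109 < 0  ⇒  outside

inside=no margin=1611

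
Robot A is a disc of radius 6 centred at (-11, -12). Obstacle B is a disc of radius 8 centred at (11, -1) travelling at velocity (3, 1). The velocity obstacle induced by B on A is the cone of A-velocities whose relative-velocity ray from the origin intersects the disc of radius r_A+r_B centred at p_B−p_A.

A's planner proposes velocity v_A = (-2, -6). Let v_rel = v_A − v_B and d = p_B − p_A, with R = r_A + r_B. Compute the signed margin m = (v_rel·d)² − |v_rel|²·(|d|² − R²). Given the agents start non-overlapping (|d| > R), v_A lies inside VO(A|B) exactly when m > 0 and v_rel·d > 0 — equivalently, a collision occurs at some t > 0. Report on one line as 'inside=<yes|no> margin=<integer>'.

d = (22, 11),  |d|² = 605;  R = 6+8 = 14,  c = 605−14² = 409
v_rel = (-5, -7),  |v_rel|² = 74;  v_rel·d = (-5)·(22) + (-7)·(11) = -187
74·t² + 374·t + 409 = 0  ⇒  m = (-187)² − 74·409 = 4703
m = 4703 > 0,  v_rel·d = -187 < 0  ⇒  outside

inside=no margin=4703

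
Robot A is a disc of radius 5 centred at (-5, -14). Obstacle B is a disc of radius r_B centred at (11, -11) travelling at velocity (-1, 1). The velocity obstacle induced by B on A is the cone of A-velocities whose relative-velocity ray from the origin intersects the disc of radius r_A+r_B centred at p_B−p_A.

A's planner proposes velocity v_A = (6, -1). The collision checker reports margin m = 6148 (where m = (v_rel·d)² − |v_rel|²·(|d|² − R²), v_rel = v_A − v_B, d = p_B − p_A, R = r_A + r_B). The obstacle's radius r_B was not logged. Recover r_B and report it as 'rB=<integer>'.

m = 6148
d = (16, 3);  v_rel = (7, -2),  |v_rel|² = 53
v_rel×d = (7)·(3) − (-2)·(16) = 53
since m = R²·53 − 53²:  R² = (2809 + 6148) / 53 = 169
R = √169 = 13  ⇒  r_B = 13 − 5 = 8

rB=8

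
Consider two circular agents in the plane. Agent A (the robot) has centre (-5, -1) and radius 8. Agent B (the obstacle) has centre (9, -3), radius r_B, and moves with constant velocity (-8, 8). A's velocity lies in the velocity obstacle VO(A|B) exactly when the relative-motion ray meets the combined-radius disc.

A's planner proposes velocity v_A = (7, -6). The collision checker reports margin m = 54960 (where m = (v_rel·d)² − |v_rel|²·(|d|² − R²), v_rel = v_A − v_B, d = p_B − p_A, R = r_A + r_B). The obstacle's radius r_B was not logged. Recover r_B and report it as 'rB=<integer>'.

m = 54960
d = (14, -2);  v_rel = (15, -14),  |v_rel|² = 421
v_rel×d = (15)·(-2) − (-14)·(14) = 166
since m = R²·421 − 166²:  R² = (27556 + 54960) / 421 = 196
R = √196 = 14  ⇒  r_B = 14 − 8 = 6

rB=6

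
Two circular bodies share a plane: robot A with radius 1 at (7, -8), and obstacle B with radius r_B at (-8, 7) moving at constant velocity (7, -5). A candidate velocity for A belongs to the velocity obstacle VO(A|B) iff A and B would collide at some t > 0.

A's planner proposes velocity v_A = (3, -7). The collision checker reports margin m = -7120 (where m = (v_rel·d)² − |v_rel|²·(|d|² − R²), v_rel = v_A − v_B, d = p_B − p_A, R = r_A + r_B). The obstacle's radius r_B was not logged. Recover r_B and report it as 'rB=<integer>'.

m = -7120
d = (-15, 15);  v_rel = (-4, -2),  |v_rel|² = 20
v_rel×d = (-4)·(15) − (-2)·(-15) = -90
since m = R²·20 − (-90)²:  R² = (8100 + -7120) / 20 = 49
R = √49 = 7  ⇒  r_B = 7 − 1 = 6

rB=6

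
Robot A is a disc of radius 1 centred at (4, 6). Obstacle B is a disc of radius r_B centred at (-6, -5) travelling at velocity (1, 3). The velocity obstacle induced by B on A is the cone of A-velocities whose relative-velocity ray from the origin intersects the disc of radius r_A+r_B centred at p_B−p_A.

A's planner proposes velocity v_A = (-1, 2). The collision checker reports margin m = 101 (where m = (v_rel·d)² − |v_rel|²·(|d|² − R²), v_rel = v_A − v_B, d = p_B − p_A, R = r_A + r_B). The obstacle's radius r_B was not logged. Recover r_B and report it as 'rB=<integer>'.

m = 101
d = (-10, -11);  v_rel = (-2, -1),  |v_rel|² = 5
v_rel×d = (-2)·(-11) − (-1)·(-10) = 12
since m = R²·5 − 12²:  R² = (144 + 101) / 5 = 49
R = √49 = 7  ⇒  r_B = 7 − 1 = 6

rB=6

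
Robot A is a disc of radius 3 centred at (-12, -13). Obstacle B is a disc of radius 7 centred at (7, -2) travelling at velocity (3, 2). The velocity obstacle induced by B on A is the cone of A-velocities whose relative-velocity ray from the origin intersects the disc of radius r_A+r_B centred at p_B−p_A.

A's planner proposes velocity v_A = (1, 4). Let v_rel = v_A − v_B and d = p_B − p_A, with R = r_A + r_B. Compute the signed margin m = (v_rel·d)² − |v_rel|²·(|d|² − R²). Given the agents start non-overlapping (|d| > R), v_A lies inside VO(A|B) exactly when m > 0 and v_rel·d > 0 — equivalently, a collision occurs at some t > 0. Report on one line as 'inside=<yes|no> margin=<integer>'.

d = (19, 11),  |d|² = 482;  R = 3+7 = 10,  c = 482−10² = 382
v_rel = (-2, 2),  |v_rel|² = 8;  v_rel·d = (-2)·(19) + (2)·(11) = -16
8·t² + 32·t + 382 = 0  ⇒  m = (-16)² − 8·382 = -2800
m = -2800 < 0,  v_rel·d = -16 < 0  ⇒  outside

inside=no margin=-2800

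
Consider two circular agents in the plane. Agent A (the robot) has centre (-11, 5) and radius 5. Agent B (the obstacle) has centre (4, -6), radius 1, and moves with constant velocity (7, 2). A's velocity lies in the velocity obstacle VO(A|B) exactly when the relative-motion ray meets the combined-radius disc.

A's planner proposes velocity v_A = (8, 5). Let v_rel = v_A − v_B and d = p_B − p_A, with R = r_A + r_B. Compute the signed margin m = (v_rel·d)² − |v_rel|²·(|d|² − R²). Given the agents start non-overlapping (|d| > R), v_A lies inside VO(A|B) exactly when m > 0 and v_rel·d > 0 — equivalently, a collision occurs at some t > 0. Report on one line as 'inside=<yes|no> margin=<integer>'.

d = (15, -11),  |d|² = 346;  R = 5+1 = 6,  c = 346−6² = 310
v_rel = (1, 3),  |v_rel|² = 10;  v_rel·d = (1)·(15) + (3)·(-11) = -18
10·t² + 36·t + 310 = 0  ⇒  m = (-18)² − 10·310 = -2776
m = -2776 < 0,  v_rel·d = -18 < 0  ⇒  outside

inside=no margin=-2776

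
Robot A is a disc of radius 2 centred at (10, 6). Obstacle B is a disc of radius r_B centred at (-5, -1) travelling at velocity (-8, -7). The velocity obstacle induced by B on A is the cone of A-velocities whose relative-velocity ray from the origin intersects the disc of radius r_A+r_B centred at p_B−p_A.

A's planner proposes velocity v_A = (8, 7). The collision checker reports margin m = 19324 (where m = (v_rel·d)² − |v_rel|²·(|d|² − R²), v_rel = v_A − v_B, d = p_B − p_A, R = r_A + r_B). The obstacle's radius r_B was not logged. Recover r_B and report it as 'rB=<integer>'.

m = 19324
d = (-15, -7);  v_rel = (16, 14),  |v_rel|² = 452
v_rel×d = (16)·(-7) − (14)·(-15) = 98
since m = R²·452 − 98²:  R² = (9604 + 19324) / 452 = 64
R = √64 = 8  ⇒  r_B = 8 − 2 = 6

rB=6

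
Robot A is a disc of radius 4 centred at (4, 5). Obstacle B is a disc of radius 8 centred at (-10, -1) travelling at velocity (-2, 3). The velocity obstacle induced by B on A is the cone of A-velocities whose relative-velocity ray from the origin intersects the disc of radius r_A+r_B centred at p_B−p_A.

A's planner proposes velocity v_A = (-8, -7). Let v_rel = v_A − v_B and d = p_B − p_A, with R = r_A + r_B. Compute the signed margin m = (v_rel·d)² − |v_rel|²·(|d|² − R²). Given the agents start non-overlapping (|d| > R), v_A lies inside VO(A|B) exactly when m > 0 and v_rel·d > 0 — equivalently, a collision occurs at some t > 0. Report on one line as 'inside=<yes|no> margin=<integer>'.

d = (-14, -6),  |d|² = 232;  R = 4+8 = 12,  c = 232−12² = 88
v_rel = (-6, -10),  |v_rel|² = 136;  v_rel·d = (-6)·(-14) + (-10)·(-6) = 144
136·t² − 288·t + 88 = 0  ⇒  m = 144² − 136·88 = 8768
m = 8768 > 0,  v_rel·d = 144 > 0  ⇒  inside

inside=yes margin=8768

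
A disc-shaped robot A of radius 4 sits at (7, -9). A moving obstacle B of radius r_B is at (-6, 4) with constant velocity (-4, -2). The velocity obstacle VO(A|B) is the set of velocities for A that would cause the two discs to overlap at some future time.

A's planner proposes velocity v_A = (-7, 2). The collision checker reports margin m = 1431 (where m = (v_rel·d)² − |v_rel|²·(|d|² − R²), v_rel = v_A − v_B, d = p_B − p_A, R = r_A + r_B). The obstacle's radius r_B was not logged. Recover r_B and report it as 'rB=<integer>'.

m = 1431
d = (-13, 13);  v_rel = (-3, 4),  |v_rel|² = 25
v_rel×d = (-3)·(13) − (4)·(-13) = 13
since m = R²·25 − 13²:  R² = (169 + 1431) / 25 = 64
R = √64 = 8  ⇒  r_B = 8 − 4 = 4

rB=4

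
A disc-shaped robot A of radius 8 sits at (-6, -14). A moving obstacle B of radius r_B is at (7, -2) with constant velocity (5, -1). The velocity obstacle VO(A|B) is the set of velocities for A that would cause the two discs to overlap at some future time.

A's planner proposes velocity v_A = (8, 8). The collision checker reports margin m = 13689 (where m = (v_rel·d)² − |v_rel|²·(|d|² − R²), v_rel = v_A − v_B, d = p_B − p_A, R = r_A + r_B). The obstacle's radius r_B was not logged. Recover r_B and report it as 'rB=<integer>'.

m = 13689
d = (13, 12);  v_rel = (3, 9),  |v_rel|² = 90
v_rel×d = (3)·(12) − (9)·(13) = -81
since m = R²·90 − (-81)²:  R² = (6561 + 13689) / 90 = 225
R = √225 = 15  ⇒  r_B = 15 − 8 = 7

rB=7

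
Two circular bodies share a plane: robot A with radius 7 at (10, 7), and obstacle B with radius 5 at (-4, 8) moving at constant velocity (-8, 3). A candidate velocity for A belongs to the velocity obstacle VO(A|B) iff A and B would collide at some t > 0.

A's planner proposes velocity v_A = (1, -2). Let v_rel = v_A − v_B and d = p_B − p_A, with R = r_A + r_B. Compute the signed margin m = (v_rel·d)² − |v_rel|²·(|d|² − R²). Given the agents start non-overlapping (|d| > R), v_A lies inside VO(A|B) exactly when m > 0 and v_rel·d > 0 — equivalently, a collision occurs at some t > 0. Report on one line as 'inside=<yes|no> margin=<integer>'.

d = (-14, 1),  |d|² = 197;  R = 7+5 = 12,  c = 197−12² = 53
v_rel = (9, -5),  |v_rel|² = 106;  v_rel·d = (9)·(-14) + (-5)·(1) = -131
106·t² + 262·t + 53 = 0  ⇒  m = (-131)² − 106·53 = 11543
m = 11543 > 0,  v_rel·d = -131 < 0  ⇒  outside

inside=no margin=11543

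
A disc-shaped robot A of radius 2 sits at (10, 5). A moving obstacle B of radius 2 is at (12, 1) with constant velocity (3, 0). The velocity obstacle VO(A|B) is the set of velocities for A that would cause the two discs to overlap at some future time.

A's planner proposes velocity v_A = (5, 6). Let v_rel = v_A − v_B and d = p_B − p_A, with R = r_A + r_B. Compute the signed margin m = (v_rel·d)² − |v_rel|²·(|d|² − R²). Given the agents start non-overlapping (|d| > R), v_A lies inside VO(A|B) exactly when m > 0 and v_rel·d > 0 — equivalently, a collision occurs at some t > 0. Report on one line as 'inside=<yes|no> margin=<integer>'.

d = (2, -4),  |d|² = 20;  R = 2+2 = 4,  c = 20−4² = 4
v_rel = (2, 6),  |v_rel|² = 40;  v_rel·d = (2)·(2) + (6)·(-4) = -20
40·t² + 40·t + 4 = 0  ⇒  m = (-20)² − 40·4 = 240
m = 240 > 0,  v_rel·d = -20 < 0  ⇒  outside

inside=no margin=240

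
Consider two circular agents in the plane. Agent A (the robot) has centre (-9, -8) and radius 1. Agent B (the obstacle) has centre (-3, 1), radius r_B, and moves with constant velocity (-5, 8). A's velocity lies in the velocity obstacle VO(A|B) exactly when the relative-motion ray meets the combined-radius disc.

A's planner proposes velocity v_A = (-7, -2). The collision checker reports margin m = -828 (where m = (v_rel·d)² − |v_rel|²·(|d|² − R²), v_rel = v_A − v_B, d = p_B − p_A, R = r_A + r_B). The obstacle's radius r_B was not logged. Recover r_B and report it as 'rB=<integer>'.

m = -828
d = (6, 9);  v_rel = (-2, -10),  |v_rel|² = 104
v_rel×d = (-2)·(9) − (-10)·(6) = 42
since m = R²·104 − 42²:  R² = (1764 + -828) / 104 = 9
R = √9 = 3  ⇒  r_B = 3 − 1 = 2

rB=2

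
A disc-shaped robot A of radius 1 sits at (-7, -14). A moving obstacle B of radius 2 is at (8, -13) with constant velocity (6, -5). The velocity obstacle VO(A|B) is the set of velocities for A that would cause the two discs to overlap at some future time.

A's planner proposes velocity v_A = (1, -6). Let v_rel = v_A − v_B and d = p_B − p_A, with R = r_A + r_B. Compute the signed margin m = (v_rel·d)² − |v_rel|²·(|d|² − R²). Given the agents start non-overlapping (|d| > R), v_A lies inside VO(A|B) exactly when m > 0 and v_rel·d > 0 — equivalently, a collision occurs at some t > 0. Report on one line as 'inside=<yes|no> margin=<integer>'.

d = (15, 1),  |d|² = 226;  R = 1+2 = 3,  c = 226−3² = 217
v_rel = (-5, -1),  |v_rel|² = 26;  v_rel·d = (-5)·(15) + (-1)·(1) = -76
26·t² + 152·t + 217 = 0  ⇒  m = (-76)² − 26·217 = 134
m = 134 > 0,  v_rel·d = -76 < 0  ⇒  outside

inside=no margin=134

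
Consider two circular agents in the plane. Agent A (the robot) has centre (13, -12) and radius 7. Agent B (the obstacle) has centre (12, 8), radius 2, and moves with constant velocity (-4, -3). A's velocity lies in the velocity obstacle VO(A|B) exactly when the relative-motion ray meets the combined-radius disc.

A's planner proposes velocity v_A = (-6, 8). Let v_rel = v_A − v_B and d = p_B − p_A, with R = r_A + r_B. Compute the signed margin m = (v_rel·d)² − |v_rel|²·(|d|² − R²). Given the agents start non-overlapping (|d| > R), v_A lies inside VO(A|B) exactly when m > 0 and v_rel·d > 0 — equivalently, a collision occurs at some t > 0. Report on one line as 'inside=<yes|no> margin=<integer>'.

d = (-1, 20),  |d|² = 401;  R = 7+2 = 9,  c = 401−9² = 320
v_rel = (-2, 11),  |v_rel|² = 125;  v_rel·d = (-2)·(-1) + (11)·(20) = 222
125·t² − 444·t + 320 = 0  ⇒  m = 222² − 125·320 = 9284
m = 9284 > 0,  v_rel·d = 222 > 0  ⇒  inside

inside=yes margin=9284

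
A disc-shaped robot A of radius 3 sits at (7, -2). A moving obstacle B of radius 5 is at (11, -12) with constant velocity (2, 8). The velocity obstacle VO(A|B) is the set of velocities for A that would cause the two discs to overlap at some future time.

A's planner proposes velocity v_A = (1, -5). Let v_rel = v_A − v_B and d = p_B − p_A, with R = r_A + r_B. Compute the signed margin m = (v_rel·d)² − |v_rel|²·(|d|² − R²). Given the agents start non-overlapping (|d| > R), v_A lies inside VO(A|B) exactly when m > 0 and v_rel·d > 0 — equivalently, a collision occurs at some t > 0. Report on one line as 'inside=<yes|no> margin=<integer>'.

d = (4, -10),  |d|² = 116;  R = 3+5 = 8,  c = 116−8² = 52
v_rel = (-1, -13),  |v_rel|² = 170;  v_rel·d = (-1)·(4) + (-13)·(-10) = 126
170·t² − 252·t + 52 = 0  ⇒  m = 126² − 170·52 = 7036
m = 7036 > 0,  v_rel·d = 126 > 0  ⇒  inside

inside=yes margin=7036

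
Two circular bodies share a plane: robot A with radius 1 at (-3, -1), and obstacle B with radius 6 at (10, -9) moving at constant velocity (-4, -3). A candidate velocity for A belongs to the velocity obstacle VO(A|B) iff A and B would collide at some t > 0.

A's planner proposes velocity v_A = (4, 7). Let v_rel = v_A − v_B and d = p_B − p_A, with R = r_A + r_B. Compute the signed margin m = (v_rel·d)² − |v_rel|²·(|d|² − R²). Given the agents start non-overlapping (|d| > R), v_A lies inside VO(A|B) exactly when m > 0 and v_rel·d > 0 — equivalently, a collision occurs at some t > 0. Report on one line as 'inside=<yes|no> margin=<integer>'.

d = (13, -8),  |d|² = 233;  R = 1+6 = 7,  c = 233−7² = 184
v_rel = (8, 10),  |v_rel|² = 164;  v_rel·d = (8)·(13) + (10)·(-8) = 24
164·t² − 48·t + 184 = 0  ⇒  m = 24² − 164·184 = -29600
m = -29600 < 0,  v_rel·d = 24 > 0  ⇒  outside

inside=no margin=-29600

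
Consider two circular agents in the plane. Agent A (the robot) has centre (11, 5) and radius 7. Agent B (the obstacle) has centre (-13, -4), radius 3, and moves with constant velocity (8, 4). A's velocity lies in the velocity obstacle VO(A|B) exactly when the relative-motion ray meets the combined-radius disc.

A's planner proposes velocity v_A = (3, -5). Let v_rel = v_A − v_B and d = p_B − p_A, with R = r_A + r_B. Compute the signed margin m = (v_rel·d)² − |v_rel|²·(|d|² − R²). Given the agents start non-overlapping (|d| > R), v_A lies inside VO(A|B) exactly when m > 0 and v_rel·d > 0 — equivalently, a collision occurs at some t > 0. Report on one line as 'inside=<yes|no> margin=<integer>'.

d = (-24, -9),  |d|² = 657;  R = 7+3 = 10,  c = 657−10² = 557
v_rel = (-5, -9),  |v_rel|² = 106;  v_rel·d = (-5)·(-24) + (-9)·(-9) = 201
106·t² − 402·t + 557 = 0  ⇒  m = 201² − 106·557 = -18641
m = -18641 < 0,  v_rel·d = 201 > 0  ⇒  outside

inside=no margin=-18641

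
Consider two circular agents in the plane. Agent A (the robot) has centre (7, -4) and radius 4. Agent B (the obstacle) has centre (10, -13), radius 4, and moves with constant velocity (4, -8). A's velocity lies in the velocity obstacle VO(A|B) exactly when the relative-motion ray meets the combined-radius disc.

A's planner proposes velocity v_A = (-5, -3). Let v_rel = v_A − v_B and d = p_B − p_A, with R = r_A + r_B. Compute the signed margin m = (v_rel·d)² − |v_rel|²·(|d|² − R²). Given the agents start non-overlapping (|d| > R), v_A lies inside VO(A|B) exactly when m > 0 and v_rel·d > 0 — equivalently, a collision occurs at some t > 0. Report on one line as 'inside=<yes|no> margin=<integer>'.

d = (3, -9),  |d|² = 90;  R = 4+4 = 8,  c = 90−8² = 26
v_rel = (-9, 5),  |v_rel|² = 106;  v_rel·d = (-9)·(3) + (5)·(-9) = -72
106·t² + 144·t + 26 = 0  ⇒  m = (-72)² − 106·26 = 2428
m = 2428 > 0,  v_rel·d = -72 < 0  ⇒  outside

inside=no margin=2428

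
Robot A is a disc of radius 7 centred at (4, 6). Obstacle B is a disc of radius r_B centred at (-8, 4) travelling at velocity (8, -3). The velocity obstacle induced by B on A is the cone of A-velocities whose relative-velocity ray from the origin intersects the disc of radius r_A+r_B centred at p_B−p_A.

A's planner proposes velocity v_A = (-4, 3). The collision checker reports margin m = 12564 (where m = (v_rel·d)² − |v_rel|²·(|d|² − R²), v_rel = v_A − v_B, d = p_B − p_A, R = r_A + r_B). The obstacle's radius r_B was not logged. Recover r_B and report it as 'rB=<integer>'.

m = 12564
d = (-12, -2);  v_rel = (-12, 6),  |v_rel|² = 180
v_rel×d = (-12)·(-2) − (6)·(-12) = 96
since m = R²·180 − 96²:  R² = (9216 + 12564) / 180 = 121
R = √121 = 11  ⇒  r_B = 11 − 7 = 4

rB=4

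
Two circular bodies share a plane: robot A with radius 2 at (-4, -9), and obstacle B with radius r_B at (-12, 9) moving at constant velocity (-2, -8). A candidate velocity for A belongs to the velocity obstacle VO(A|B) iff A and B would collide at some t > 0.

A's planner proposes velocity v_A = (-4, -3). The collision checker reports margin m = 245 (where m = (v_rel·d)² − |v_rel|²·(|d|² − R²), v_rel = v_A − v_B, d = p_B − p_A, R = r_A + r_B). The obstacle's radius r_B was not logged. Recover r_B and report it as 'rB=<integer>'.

m = 245
d = (-8, 18);  v_rel = (-2, 5),  |v_rel|² = 29
v_rel×d = (-2)·(18) − (5)·(-8) = 4
since m = R²·29 − 4²:  R² = (16 + 245) / 29 = 9
R = √9 = 3  ⇒  r_B = 3 − 2 = 1

rB=1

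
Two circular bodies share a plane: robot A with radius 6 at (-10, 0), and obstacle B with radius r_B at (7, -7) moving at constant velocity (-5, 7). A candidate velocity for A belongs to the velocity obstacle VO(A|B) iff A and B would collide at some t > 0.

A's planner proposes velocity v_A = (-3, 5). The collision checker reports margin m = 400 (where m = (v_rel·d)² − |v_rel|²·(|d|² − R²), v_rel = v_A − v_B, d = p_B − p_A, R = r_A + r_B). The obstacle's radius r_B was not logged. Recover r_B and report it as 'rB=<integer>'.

m = 400
d = (17, -7);  v_rel = (2, -2),  |v_rel|² = 8
v_rel×d = (2)·(-7) − (-2)·(17) = 20
since m = R²·8 − 20²:  R² = (400 + 400) / 8 = 100
R = √100 = 10  ⇒  r_B = 10 − 6 = 4

rB=4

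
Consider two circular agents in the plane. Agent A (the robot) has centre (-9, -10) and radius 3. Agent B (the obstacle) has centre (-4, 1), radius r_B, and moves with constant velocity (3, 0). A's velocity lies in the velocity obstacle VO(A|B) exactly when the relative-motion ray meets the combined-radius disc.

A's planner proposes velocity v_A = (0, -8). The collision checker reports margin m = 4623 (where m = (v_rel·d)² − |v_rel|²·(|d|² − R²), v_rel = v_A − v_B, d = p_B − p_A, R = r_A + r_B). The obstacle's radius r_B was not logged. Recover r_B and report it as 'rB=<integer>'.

m = 4623
d = (5, 11);  v_rel = (-3, -8),  |v_rel|² = 73
v_rel×d = (-3)·(11) − (-8)·(5) = 7
since m = R²·73 − 7²:  R² = (49 + 4623) / 73 = 64
R = √64 = 8  ⇒  r_B = 8 − 3 = 5

rB=5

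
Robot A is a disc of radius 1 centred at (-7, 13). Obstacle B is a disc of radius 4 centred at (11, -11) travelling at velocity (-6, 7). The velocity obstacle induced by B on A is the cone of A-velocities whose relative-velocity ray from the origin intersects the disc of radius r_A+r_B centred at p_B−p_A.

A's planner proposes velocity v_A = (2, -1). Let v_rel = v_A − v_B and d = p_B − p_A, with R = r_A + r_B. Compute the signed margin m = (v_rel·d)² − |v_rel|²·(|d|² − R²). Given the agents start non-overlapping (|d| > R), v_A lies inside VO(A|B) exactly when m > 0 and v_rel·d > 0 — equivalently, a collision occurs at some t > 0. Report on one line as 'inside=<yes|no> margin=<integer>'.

d = (18, -24),  |d|² = 900;  R = 1+4 = 5,  c = 900−5² = 875
v_rel = (8, -8),  |v_rel|² = 128;  v_rel·d = (8)·(18) + (-8)·(-24) = 336
128·t² − 672·t + 875 = 0  ⇒  m = 336² − 128·875 = 896
m = 896 > 0,  v_rel·d = 336 > 0  ⇒  inside

inside=yes margin=896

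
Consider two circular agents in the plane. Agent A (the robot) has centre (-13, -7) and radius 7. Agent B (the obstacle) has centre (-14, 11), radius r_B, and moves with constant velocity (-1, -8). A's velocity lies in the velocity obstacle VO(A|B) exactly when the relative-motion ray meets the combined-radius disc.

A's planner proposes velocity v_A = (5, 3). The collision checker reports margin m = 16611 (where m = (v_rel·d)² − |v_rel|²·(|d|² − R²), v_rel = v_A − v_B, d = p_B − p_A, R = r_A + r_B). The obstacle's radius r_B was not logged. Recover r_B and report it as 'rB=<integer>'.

m = 16611
d = (-1, 18);  v_rel = (6, 11),  |v_rel|² = 157
v_rel×d = (6)·(18) − (11)·(-1) = 119
since m = R²·157 − 119²:  R² = (14161 + 16611) / 157 = 196
R = √196 = 14  ⇒  r_B = 14 − 7 = 7

rB=7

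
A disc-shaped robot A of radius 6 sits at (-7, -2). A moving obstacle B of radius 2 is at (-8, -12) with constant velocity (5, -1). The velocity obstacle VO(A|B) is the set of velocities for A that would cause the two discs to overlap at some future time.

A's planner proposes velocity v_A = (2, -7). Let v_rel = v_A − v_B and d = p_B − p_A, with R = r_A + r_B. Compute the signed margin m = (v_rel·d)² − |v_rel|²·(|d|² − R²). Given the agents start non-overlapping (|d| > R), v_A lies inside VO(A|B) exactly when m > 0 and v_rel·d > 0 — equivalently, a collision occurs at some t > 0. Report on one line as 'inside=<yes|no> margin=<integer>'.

d = (-1, -10),  |d|² = 101;  R = 6+2 = 8,  c = 101−8² = 37
v_rel = (-3, -6),  |v_rel|² = 45;  v_rel·d = (-3)·(-1) + (-6)·(-10) = 63
45·t² − 126·t + 37 = 0  ⇒  m = 63² − 45·37 = 2304
m = 2304 > 0,  v_rel·d = 63 > 0  ⇒  inside

inside=yes margin=2304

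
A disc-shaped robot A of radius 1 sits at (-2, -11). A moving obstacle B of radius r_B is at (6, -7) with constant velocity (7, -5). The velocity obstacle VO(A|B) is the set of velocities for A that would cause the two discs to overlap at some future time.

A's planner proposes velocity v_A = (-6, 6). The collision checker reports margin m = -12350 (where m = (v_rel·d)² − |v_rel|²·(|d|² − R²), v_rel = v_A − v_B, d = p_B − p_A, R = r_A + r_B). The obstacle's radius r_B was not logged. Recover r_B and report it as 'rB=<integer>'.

m = -12350
d = (8, 4);  v_rel = (-13, 11),  |v_rel|² = 290
v_rel×d = (-13)·(4) − (11)·(8) = -140
since m = R²·290 − (-140)²:  R² = (19600 + -12350) / 290 = 25
R = √25 = 5  ⇒  r_B = 5 − 1 = 4

rB=4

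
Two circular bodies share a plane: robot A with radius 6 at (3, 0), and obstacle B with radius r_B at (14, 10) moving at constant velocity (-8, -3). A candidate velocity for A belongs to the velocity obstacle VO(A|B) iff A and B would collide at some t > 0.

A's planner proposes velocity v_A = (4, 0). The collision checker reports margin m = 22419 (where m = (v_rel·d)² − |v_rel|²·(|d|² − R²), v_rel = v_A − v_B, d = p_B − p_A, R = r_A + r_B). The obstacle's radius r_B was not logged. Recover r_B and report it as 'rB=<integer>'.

m = 22419
d = (11, 10);  v_rel = (12, 3),  |v_rel|² = 153
v_rel×d = (12)·(10) − (3)·(11) = 87
since m = R²·153 − 87²:  R² = (7569 + 22419) / 153 = 196
R = √196 = 14  ⇒  r_B = 14 − 6 = 8

rB=8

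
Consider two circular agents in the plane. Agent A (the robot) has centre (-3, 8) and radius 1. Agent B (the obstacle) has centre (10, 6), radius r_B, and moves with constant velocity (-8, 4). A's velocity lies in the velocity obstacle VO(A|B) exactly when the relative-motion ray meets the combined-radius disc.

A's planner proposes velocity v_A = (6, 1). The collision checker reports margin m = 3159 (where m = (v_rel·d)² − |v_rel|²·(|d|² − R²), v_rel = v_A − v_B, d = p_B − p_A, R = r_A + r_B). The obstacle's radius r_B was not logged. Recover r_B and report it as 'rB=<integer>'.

m = 3159
d = (13, -2);  v_rel = (14, -3),  |v_rel|² = 205
v_rel×d = (14)·(-2) − (-3)·(13) = 11
since m = R²·205 − 11²:  R² = (121 + 3159) / 205 = 16
R = √16 = 4  ⇒  r_B = 4 − 1 = 3

rB=3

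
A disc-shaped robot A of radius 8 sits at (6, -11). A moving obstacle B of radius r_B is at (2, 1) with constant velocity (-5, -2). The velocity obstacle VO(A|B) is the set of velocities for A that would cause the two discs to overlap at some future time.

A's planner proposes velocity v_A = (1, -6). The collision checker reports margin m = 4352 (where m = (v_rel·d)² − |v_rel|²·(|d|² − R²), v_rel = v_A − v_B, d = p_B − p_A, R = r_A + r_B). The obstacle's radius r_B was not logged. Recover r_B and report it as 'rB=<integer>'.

m = 4352
d = (-4, 12);  v_rel = (6, -4),  |v_rel|² = 52
v_rel×d = (6)·(12) − (-4)·(-4) = 56
since m = R²·52 − 56²:  R² = (3136 + 4352) / 52 = 144
R = √144 = 12  ⇒  r_B = 12 − 8 = 4

rB=4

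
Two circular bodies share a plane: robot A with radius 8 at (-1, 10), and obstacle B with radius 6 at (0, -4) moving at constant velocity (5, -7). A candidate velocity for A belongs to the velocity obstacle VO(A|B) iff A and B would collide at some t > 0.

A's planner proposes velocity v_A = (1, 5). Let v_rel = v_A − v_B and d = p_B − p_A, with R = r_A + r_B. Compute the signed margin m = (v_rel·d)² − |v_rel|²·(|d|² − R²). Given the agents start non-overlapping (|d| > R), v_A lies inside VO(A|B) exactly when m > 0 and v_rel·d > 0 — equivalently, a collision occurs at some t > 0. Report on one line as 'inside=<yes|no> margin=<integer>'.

d = (1, -14),  |d|² = 197;  R = 8+6 = 14,  c = 197−14² = 1
v_rel = (-4, 12),  |v_rel|² = 160;  v_rel·d = (-4)·(1) + (12)·(-14) = -172
160·t² + 344·t + 1 = 0  ⇒  m = (-172)² − 160·1 = 29424
m = 29424 > 0,  v_rel·d = -172 < 0  ⇒  outside

inside=no margin=29424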